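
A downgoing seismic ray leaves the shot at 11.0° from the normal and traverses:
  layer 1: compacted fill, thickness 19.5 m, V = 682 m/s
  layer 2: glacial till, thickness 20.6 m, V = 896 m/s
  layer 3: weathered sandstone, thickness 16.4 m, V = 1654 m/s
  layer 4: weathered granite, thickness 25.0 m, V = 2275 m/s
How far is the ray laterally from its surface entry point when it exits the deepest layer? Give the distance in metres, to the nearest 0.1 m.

38.3 m

Ray parameter p = sin 11.0° / 682 m/s = 2.7978e-04 s/m.
Layer 1: θ = 11.00°; offset = 19.5·tan 11.00° = 3.790 m.
Layer 2: sin θ = p·896 = 0.2507 → θ = 14.52°; offset = 20.6·tan 14.52° = 5.334 m.
Layer 3: sin θ = p·1654 = 0.4628 → θ = 27.56°; offset = 16.4·tan 27.56° = 8.561 m.
Layer 4: sin θ = p·2275 = 0.6365 → θ = 39.53°; offset = 25.0·tan 39.53° = 20.631 m.
Total horizontal offset = 38.317 m.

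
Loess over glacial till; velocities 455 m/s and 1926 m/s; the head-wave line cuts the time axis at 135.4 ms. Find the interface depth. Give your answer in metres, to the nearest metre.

h = tᵢ·V₁·V₂ / (2·√(V₂²−V₁²)).
√(V₂²−V₁²) = √(1926² − 455²) = 1871.5 m/s.
h = 0.1354 s × 455 × 1926 / (2 × 1871.5) = 31.70 m.

32 m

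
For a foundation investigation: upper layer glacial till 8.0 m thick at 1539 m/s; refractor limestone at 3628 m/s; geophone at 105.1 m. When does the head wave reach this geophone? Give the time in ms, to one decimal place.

t = x/V₂ + 2h·√(V₂²−V₁²)/(V₁V₂).
√(V₂²−V₁²) = √(3628²−1539²) = 3285.4 m/s; delay term = 2·8.0·3285.4/(1539·3628) = 0.00941 s.
t = 105.1/3628 + 0.00941 = 0.03838 s.

38.4 ms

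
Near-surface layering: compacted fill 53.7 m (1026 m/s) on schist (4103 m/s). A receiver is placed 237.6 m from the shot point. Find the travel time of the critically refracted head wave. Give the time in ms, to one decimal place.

159.3 ms

θ_c = arcsin(V₁/V₂) = arcsin(1026/4103) = 14.48°, cos θ_c = 0.9682.
Intercept time tᵢ = 2h cos θ_c / V₁ = 2·53.7·0.9682/1026 = 0.10135 s.
t = x/V₂ + tᵢ = 237.6/4103 + 0.10135 = 0.15926 s.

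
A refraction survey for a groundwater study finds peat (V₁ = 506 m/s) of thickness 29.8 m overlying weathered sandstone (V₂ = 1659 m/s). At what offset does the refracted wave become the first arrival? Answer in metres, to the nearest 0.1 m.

x_cross = 2h·√((V₂+V₁)/(V₂−V₁)).
(V₂+V₁)/(V₂−V₁) = (1659+506)/(1659−506) = 1.8777; √ = 1.3703.
x_cross = 2·29.8·1.3703 = 81.67 m.

81.7 m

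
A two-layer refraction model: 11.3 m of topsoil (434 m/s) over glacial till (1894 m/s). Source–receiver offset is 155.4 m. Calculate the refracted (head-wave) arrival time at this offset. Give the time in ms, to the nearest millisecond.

θ_c = arcsin(V₁/V₂) = arcsin(434/1894) = 13.25°, cos θ_c = 0.9734.
Intercept time tᵢ = 2h cos θ_c / V₁ = 2·11.3·0.9734/434 = 0.05069 s.
t = x/V₂ + tᵢ = 155.4/1894 + 0.05069 = 0.13274 s.

133 ms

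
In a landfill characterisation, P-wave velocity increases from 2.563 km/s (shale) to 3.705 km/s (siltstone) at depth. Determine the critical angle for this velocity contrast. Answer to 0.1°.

43.8°

Critical incidence: sin θ_c = V₁/V₂ = 2.563/3.705 = 0.6918.
θ_c = arcsin 0.6918 = 43.77°.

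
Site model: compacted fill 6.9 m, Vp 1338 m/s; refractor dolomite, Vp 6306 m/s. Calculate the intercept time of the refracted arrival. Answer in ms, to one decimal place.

10.1 ms

tᵢ = 2h·√(V₂²−V₁²)/(V₁V₂).
√(V₂²−V₁²) = √(6306²−1338²) = 6162.4 m/s.
tᵢ = 2·6.9·6162.4/(1338·6306) = 0.01008 s.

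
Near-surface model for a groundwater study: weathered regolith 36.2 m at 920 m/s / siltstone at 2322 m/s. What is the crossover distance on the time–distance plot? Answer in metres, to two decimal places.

θ_c = arcsin(920/2322) = 23.34°, so cos θ_c = 0.9182 and tᵢ = 2h cos θ_c/V₁ = 0.0723 s.
At crossover x/V₁ = x/V₂ + tᵢ ⇒ x = tᵢ/(1/V₁ − 1/V₂) = 0.07226/(1.0870e-03 − 4.3066e-04) = 110.10 m.

110.10 m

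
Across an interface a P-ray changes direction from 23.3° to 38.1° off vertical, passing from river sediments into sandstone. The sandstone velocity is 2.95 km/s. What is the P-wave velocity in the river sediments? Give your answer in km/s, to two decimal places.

1.89 km/s

Snell's law: sin 23.3°/V₁ = sin 38.1°/V₂.
V₁ = V₂·sin 23.3°/sin 38.1° = 2.95 × 0.6410 = 1.89 km/s.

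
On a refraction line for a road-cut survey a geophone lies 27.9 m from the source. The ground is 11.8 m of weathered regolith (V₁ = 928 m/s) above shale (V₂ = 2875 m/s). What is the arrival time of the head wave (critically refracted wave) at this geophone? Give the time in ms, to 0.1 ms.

33.8 ms

t = x/V₂ + 2h·√(V₂²−V₁²)/(V₁V₂).
√(V₂²−V₁²) = √(2875²−928²) = 2721.1 m/s; delay term = 2·11.8·2721.1/(928·2875) = 0.02407 s.
t = 27.9/2875 + 0.02407 = 0.03377 s.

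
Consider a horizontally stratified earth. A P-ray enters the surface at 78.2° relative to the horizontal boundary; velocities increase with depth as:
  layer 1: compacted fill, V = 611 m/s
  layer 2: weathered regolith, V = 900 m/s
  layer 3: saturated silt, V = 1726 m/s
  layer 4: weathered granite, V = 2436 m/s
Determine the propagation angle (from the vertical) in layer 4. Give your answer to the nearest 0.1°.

54.6°

From the normal: θ₁ = 90° − 78.2° = 11.8°.
Snell's law across each interface conserves sin θ / V, so sin θ_4 = V_4·sin θ₁/V₁.
sin θ_4 = 2436 × sin 11.8° / 611 = 0.8153.
θ_4 = arcsin 0.8153 = 54.62°.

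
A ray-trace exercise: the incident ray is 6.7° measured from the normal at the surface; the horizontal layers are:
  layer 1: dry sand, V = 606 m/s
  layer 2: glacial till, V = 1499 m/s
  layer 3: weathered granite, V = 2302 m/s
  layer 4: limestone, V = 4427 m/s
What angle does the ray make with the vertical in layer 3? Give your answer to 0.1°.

26.3°

Ray parameter p = sin 6.7° / 606 = 1.9253e-04 s/m.
sin θ_3 = p·V_3 = 1.9253e-04 × 2302 = 0.4432.
θ_3 = arcsin 0.4432 = 26.31°.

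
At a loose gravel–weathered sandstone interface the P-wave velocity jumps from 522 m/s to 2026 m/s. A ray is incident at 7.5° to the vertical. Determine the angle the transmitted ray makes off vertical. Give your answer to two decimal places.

Snell's law: sin θ₂ = (V₂/V₁)·sin θ₁ = (2026/522)·sin 7.5° = 0.5066.
θ₂ = sin⁻¹(0.5066) = 30.44° (from vertical).

30.44°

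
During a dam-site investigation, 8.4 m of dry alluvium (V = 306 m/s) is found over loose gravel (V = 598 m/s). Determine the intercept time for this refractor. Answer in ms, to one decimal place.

θ_c = arcsin(V₁/V₂) = arcsin(306/598) = 30.78°; cos θ_c = 0.8592.
tᵢ = 2h·cos θ_c / V₁ = 2·8.4·0.8592 / 306 = 0.04717 s.

47.2 ms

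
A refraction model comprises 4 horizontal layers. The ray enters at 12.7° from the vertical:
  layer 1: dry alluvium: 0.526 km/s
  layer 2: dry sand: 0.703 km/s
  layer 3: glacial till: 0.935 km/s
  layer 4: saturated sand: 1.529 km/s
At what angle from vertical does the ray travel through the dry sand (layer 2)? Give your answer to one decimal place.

Snell's law across each interface conserves sin θ / V, so sin θ_2 = V_2·sin θ₁/V₁.
sin θ_2 = 0.703 × sin 12.7° / 0.526 = 0.2938.
θ_2 = 17.09° from the vertical.

17.1°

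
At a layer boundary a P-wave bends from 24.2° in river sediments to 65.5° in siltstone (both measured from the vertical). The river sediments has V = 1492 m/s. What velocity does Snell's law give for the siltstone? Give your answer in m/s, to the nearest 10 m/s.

Snell's law: sin 24.2°/V₁ = sin 65.5°/V₂.
V₂ = V₁·sin 65.5°/sin 24.2° = 1492 × 2.2198 = 3311.99 m/s.

3310 m/s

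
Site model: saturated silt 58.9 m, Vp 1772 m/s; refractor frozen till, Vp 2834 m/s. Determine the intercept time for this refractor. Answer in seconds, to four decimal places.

tᵢ = 2h·√(V₂²−V₁²)/(V₁V₂).
√(V₂²−V₁²) = √(2834²−1772²) = 2211.7 m/s.
tᵢ = 2·58.9·2211.7/(1772·2834) = 0.05188 s.

0.0519 s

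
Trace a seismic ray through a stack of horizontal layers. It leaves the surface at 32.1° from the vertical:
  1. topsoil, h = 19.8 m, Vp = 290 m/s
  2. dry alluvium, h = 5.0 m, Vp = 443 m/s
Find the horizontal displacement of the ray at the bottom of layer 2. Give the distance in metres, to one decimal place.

p = sin θ₁/V₁ = sin 32.1°/290 = 1.8324e-03 s/m is conserved through the stack.
Layer 1: θ = 32.10°; offset = 19.8·tan 32.10° = 12.421 m.
Layer 2: sin θ = p·443 = 0.8118 → θ = 54.27°; offset = 5.0·tan 54.27° = 6.950 m.
Total horizontal offset = 19.371 m.

19.4 m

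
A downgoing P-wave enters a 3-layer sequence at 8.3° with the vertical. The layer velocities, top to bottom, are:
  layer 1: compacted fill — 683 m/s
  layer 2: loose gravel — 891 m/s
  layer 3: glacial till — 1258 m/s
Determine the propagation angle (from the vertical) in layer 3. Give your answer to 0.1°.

Snell's law across each interface conserves sin θ / V, so sin θ_3 = V_3·sin θ₁/V₁.
sin θ_3 = 1258 × sin 8.3° / 683 = 0.2659.
θ_3 = 15.42° from the vertical.

15.4°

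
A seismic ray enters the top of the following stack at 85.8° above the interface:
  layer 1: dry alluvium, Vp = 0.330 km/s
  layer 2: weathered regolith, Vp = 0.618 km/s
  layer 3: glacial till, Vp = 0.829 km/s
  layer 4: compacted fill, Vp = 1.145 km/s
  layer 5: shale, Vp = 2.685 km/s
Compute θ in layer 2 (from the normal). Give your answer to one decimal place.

From the normal: θ₁ = 90° − 85.8° = 4.2°.
Snell's law across each interface conserves sin θ / V, so sin θ_2 = V_2·sin θ₁/V₁.
sin θ_2 = 0.618 × sin 4.2° / 0.330 = 0.1372.
θ_2 = arcsin 0.1372 = 7.88°.

7.9°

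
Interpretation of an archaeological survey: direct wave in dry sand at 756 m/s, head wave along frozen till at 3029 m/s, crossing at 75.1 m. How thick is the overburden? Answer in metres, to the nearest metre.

x_cross = 2h·√((V₂+V₁)/(V₂−V₁)) → h = x_cross / (2·√((V₂+V₁)/(V₂−V₁))).
√((V₂+V₁)/(V₂−V₁)) = √((3029+756)/(3029−756)) = 1.2904.
h = 75.1 / (2·1.2904) = 29.10 m.

29 m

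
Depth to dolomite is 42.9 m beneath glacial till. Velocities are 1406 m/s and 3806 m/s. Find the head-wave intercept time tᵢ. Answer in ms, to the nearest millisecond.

θ_c = arcsin(V₁/V₂) = arcsin(1406/3806) = 21.68°; cos θ_c = 0.9293.
tᵢ = 2h·cos θ_c / V₁ = 2·42.9·0.9293 / 1406 = 0.05671 s.

57 ms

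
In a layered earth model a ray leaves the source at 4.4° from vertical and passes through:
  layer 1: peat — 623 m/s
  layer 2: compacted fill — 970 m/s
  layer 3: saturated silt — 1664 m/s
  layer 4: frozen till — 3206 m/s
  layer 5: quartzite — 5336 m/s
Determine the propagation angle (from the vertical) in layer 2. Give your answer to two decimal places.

Snell's law across each interface conserves sin θ / V, so sin θ_2 = V_2·sin θ₁/V₁.
sin θ_2 = 970 × sin 4.4° / 623 = 0.1195.
θ_2 = arcsin 0.1195 = 6.86°.

6.86°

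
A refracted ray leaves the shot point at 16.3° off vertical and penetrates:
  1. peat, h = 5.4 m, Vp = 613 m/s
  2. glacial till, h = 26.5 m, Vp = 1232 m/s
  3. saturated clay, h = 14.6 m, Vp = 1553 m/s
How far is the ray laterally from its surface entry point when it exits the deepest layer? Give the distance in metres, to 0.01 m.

34.45 m

p = sin θ₁/V₁ = sin 16.3°/613 = 4.5786e-04 s/m is conserved through the stack.
Layer 1: θ = 16.30°; offset = 5.4·tan 16.30° = 1.5791 m.
Layer 2: sin θ = p·1232 = 0.5641 → θ = 34.34°; offset = 26.5·tan 34.34° = 18.1032 m.
Layer 3: sin θ = p·1553 = 0.7111 → θ = 45.32°; offset = 14.6·tan 45.32° = 14.7643 m.
Summing the layer offsets gives 34.4466 m.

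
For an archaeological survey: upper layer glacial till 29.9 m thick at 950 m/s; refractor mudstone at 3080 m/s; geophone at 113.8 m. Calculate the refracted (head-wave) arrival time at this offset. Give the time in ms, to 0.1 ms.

96.8 ms

t = x/V₂ + 2h·√(V₂²−V₁²)/(V₁V₂).
√(V₂²−V₁²) = √(3080²−950²) = 2929.8 m/s; delay term = 2·29.9·2929.8/(950·3080) = 0.05988 s.
t = 113.8/3080 + 0.05988 = 0.09683 s.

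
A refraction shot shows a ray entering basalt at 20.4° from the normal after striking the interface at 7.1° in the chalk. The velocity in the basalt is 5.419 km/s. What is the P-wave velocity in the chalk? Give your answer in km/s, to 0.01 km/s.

1.92 km/s

Snell's law: sin 7.1°/V₁ = sin 20.4°/V₂.
V₁ = V₂·sin 7.1°/sin 20.4° = 5.419 × 0.3546 = 1.92 km/s.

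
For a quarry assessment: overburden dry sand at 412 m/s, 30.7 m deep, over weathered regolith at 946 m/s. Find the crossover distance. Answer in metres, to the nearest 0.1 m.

97.9 m

θ_c = arcsin(412/946) = 25.82°, so cos θ_c = 0.9002 and tᵢ = 2h cos θ_c/V₁ = 0.1342 s.
At crossover x/V₁ = x/V₂ + tᵢ ⇒ x = tᵢ/(1/V₁ − 1/V₂) = 0.13415/(2.4272e-03 − 1.0571e-03) = 97.91 m.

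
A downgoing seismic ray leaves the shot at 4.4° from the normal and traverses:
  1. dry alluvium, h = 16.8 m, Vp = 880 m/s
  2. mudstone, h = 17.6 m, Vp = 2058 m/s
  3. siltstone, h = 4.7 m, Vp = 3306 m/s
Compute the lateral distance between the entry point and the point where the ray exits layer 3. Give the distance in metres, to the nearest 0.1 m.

p = sin θ₁/V₁ = sin 4.4°/880 = 8.7181e-05 s/m is conserved through the stack.
Layer 1: θ = 4.40°; offset = 16.8·tan 4.40° = 1.293 m.
Layer 2: sin θ = p·2058 = 0.1794 → θ = 10.34°; offset = 17.6·tan 10.34° = 3.210 m.
Layer 3: sin θ = p·3306 = 0.2882 → θ = 16.75°; offset = 4.7·tan 16.75° = 1.415 m.
Σ offsets = 5.917 m.

5.9 m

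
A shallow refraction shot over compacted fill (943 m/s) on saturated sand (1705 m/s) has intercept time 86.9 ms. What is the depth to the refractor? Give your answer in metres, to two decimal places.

h = tᵢ·V₁·V₂ / (2·√(V₂²−V₁²)).
√(V₂²−V₁²) = √(1705² − 943²) = 1420.5 m/s.
h = 0.0869 s × 943 × 1705 / (2 × 1420.5) = 49.18 m.

49.18 m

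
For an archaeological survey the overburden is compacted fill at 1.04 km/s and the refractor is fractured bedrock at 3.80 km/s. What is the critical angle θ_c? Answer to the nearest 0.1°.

15.9°

At critical incidence the refracted ray runs along the interface (θ₂ = 90°), so sin θ_c = V₁/V₂.
θ_c = arcsin(1.04/3.80) = arcsin 0.2737 = 15.88°.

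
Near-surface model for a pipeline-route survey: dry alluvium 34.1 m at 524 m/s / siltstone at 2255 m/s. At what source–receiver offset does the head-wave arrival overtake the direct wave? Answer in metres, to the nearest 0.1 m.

x_cross = 2h·√((V₂+V₁)/(V₂−V₁)).
(V₂+V₁)/(V₂−V₁) = (2255+524)/(2255−524) = 1.6054; √ = 1.2671.
x_cross = 2·34.1·1.2671 = 86.41 m.

86.4 m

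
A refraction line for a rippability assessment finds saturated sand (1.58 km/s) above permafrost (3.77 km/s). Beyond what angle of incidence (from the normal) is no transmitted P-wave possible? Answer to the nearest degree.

Critical incidence: sin θ_c = V₁/V₂ = 1.58/3.77 = 0.4191.
θ_c = arcsin 0.4191 = 24.78°.

25°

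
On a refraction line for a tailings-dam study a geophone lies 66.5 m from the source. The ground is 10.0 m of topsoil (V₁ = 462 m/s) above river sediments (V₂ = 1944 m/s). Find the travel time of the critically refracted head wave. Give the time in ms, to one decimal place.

76.3 ms

θ_c = arcsin(V₁/V₂) = arcsin(462/1944) = 13.75°, cos θ_c = 0.9713.
Intercept time tᵢ = 2h cos θ_c / V₁ = 2·10.0·0.9713/462 = 0.04205 s.
t = x/V₂ + tᵢ = 66.5/1944 + 0.04205 = 0.07626 s.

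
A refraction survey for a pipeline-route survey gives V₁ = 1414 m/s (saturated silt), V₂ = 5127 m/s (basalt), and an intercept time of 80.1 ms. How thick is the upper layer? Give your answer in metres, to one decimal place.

h = tᵢ·V₁·V₂ / (2·√(V₂²−V₁²)).
√(V₂²−V₁²) = √(5127² − 1414²) = 4928.2 m/s.
h = 0.0801 s × 1414 × 5127 / (2 × 4928.2) = 58.92 m.

58.9 m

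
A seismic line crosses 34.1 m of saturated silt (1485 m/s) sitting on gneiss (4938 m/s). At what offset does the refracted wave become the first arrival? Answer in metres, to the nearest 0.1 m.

θ_c = arcsin(1485/4938) = 17.50°, so cos θ_c = 0.9537 and tᵢ = 2h cos θ_c/V₁ = 0.0438 s.
At crossover x/V₁ = x/V₂ + tᵢ ⇒ x = tᵢ/(1/V₁ − 1/V₂) = 0.04380/(6.7340e-04 − 2.0251e-04) = 93.02 m.

93.0 m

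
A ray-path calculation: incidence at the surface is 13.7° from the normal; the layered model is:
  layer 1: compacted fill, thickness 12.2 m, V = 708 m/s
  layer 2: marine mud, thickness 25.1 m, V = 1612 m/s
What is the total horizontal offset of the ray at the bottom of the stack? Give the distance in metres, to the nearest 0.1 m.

p = sin θ₁/V₁ = sin 13.7°/708 = 3.3452e-04 s/m is conserved through the stack.
Layer 1: θ = 13.70°; offset = 12.2·tan 13.70° = 2.974 m.
Layer 2: sin θ = p·1612 = 0.5392 → θ = 32.63°; offset = 25.1·tan 32.63° = 16.072 m.
Σ offsets = 19.046 m.

19.0 m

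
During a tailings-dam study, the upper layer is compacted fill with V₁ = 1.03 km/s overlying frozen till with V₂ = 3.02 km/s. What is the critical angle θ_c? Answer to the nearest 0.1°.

Critical incidence: sin θ_c = V₁/V₂ = 1.03/3.02 = 0.3411.
θ_c = arcsin 0.3411 = 19.94°.

19.9°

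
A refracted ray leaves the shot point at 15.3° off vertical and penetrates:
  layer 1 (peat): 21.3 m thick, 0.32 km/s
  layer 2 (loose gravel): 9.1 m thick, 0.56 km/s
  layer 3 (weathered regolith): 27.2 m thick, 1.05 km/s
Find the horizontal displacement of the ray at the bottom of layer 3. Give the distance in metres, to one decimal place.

Apply Snell's law at each interface; in layer i the horizontal offset is hᵢ·tan θᵢ.
Layer 1: θ = 15.30°; offset = 21.3·tan 15.30° = 5.827 m.
Layer 2: sin θ = 0.56·sin 15.3°/0.32 = 0.4618, θ = 27.50°; offset = 9.1·tan 27.50° = 4.738 m.
Layer 3: sin θ = 1.05·sin 15.3°/0.32 = 0.8658, θ = 59.98°; offset = 27.2·tan 59.98° = 47.070 m.
Summing the layer offsets gives 57.635 m.

57.6 m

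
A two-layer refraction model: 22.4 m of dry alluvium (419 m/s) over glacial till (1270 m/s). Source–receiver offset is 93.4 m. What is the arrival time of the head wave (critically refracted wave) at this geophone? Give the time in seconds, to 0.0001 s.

t = x/V₂ + 2h·√(V₂²−V₁²)/(V₁V₂).
√(V₂²−V₁²) = √(1270²−419²) = 1198.9 m/s; delay term = 2·22.4·1198.9/(419·1270) = 0.10093 s.
t = 93.4/1270 + 0.10093 = 0.17448 s.

0.1745 s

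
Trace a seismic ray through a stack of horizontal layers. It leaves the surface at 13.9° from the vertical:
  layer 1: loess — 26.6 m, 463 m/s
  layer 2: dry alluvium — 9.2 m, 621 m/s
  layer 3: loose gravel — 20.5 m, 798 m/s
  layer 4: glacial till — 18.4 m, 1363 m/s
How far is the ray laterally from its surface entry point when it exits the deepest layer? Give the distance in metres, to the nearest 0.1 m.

Apply Snell's law at each interface; in layer i the horizontal offset is hᵢ·tan θᵢ.
Layer 1: θ = 13.90°; offset = 26.6·tan 13.90° = 6.583 m.
Layer 2: sin θ = 621·sin 13.9°/463 = 0.3222, θ = 18.80°; offset = 9.2·tan 18.80° = 3.131 m.
Layer 3: sin θ = 798·sin 13.9°/463 = 0.4140, θ = 24.46°; offset = 20.5·tan 24.46° = 9.325 m.
Layer 4: sin θ = 1363·sin 13.9°/463 = 0.7072, θ = 45.01°; offset = 18.4·tan 45.01° = 18.405 m.
Summing the layer offsets gives 37.443 m.

37.4 m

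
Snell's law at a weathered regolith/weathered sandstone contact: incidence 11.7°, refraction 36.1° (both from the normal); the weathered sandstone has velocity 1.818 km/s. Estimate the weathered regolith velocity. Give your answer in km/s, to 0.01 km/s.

0.63 km/s

sin 11.7° = 0.2028; sin 36.1° = 0.5892.
V₁ = V₂·(sin θ₁/sin θ₂) = 1.818·(0.2028/0.5892) = 0.63 km/s.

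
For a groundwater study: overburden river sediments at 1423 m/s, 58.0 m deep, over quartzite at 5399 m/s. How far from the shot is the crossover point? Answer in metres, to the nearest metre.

θ_c = arcsin(1423/5399) = 15.28°, so cos θ_c = 0.9646 and tᵢ = 2h cos θ_c/V₁ = 0.0786 s.
At crossover x/V₁ = x/V₂ + tᵢ ⇒ x = tᵢ/(1/V₁ − 1/V₂) = 0.07864/(7.0274e-04 − 1.8522e-04) = 151.95 m.

152 m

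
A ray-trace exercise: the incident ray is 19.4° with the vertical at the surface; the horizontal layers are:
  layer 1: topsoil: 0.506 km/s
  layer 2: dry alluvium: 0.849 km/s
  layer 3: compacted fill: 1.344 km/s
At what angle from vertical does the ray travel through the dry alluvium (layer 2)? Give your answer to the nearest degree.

34°

Ray parameter p = sin 19.4° / 0.506 = 6.5644e-01 s/km.
sin θ_2 = p·V_2 = 6.5644e-01 × 0.849 = 0.5573.
θ_2 = arcsin 0.5573 = 33.87°.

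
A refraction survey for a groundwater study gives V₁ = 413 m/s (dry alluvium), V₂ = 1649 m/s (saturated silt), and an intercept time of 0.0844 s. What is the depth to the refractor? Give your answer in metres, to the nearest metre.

h = tᵢ·V₁·V₂ / (2·√(V₂²−V₁²)).
√(V₂²−V₁²) = √(1649² − 413²) = 1596.4 m/s.
h = 0.0844 s × 413 × 1649 / (2 × 1596.4) = 18.00 m.

18 m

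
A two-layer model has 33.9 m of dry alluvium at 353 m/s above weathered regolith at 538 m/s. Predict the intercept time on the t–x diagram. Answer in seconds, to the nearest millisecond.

θ_c = arcsin(V₁/V₂) = arcsin(353/538) = 41.01°; cos θ_c = 0.7546.
tᵢ = 2h·cos θ_c / V₁ = 2·33.9·0.7546 / 353 = 0.14494 s.

0.145 s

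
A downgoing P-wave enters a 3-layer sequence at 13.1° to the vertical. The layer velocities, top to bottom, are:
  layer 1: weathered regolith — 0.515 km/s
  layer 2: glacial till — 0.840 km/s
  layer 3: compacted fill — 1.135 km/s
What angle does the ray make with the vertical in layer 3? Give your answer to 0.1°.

30.0°

Ray parameter p = sin 13.1° / 0.515 = 4.4010e-01 s/km.
sin θ_3 = p·V_3 = 4.4010e-01 × 1.135 = 0.4995.
θ_3 = arcsin 0.4995 = 29.97°.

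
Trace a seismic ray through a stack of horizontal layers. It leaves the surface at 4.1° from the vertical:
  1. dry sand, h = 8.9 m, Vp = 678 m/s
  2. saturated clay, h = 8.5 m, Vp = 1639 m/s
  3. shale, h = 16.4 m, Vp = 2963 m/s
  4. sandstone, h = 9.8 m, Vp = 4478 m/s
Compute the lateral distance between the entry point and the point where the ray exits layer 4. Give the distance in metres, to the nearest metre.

13 m

Ray parameter p = sin 4.1° / 678 m/s = 1.0545e-04 s/m.
Layer 1: θ = 4.10°; offset = 8.9·tan 4.10° = 0.638 m.
Layer 2: sin θ = p·1639 = 0.1728 → θ = 9.95°; offset = 8.5·tan 9.95° = 1.492 m.
Layer 3: sin θ = p·2963 = 0.3125 → θ = 18.21°; offset = 16.4·tan 18.21° = 5.394 m.
Layer 4: sin θ = p·4478 = 0.4722 → θ = 28.18°; offset = 9.8·tan 28.18° = 5.250 m.
Σ offsets = 12.774 m.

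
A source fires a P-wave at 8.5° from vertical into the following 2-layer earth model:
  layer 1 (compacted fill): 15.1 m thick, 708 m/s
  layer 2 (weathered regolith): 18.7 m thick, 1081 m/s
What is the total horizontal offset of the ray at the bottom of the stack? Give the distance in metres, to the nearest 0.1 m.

p = sin θ₁/V₁ = sin 8.5°/708 = 2.0877e-04 s/m is conserved through the stack.
Layer 1: θ = 8.50°; offset = 15.1·tan 8.50° = 2.257 m.
Layer 2: sin θ = p·1081 = 0.2257 → θ = 13.04°; offset = 18.7·tan 13.04° = 4.332 m.
Total horizontal offset = 6.589 m.

6.6 m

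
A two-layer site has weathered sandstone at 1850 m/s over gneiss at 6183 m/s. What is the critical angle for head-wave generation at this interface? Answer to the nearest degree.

Critical incidence: sin θ_c = V₁/V₂ = 1850/6183 = 0.2992.
θ_c = arcsin 0.2992 = 17.41°.

17°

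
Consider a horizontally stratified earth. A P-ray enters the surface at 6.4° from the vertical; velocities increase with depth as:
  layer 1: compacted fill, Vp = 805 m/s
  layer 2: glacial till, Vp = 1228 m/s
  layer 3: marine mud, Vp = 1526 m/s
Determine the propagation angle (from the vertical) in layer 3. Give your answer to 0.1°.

12.2°

Snell's law across each interface conserves sin θ / V, so sin θ_3 = V_3·sin θ₁/V₁.
sin θ_3 = 1526 × sin 6.4° / 805 = 0.2113.
θ_3 = arcsin 0.2113 = 12.20°.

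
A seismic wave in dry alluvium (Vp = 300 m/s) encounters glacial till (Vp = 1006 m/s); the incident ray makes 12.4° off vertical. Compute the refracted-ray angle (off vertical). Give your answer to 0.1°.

sin θ₁/V₁ = sin θ₂/V₂ ⇒ sin θ₂ = 1006·sin 12.4°/300 = 1006·0.2147/300 = 0.7201.
θ₂ = sin⁻¹(0.7201) = 46.06° (from vertical).

46.1°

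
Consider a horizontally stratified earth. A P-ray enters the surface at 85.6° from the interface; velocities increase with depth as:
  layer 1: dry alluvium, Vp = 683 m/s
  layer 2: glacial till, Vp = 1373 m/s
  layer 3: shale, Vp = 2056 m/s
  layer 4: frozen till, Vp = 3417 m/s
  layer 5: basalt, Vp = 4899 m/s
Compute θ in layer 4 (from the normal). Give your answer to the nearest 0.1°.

22.6°

From the normal: θ₁ = 90° − 85.6° = 4.4°.
Ray parameter p = sin 4.4° / 683 = 1.1233e-04 s/m.
sin θ_4 = p·V_4 = 1.1233e-04 × 3417 = 0.3838.
θ_4 = 22.57° from the vertical.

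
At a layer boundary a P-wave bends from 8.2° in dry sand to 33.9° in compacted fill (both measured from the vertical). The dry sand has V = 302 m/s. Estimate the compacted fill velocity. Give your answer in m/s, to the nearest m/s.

sin 8.2° = 0.1426; sin 33.9° = 0.5577.
V₂ = V₁·(sin θ₂/sin θ₁) = 302·(0.5577/0.1426) = 1180.96 m/s.

1181 m/s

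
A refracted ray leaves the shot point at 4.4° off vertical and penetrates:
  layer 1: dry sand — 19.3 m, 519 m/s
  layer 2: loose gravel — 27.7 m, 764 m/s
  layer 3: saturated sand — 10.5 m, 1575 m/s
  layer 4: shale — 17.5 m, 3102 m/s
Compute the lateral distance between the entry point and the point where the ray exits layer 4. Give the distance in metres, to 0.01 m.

Apply Snell's law at each interface; in layer i the horizontal offset is hᵢ·tan θᵢ.
Layer 1: θ = 4.40°; offset = 19.3·tan 4.40° = 1.4851 m.
Layer 2: sin θ = 764·sin 4.4°/519 = 0.1129, θ = 6.48°; offset = 27.7·tan 6.48° = 3.1484 m.
Layer 3: sin θ = 1575·sin 4.4°/519 = 0.2328, θ = 13.46°; offset = 10.5·tan 13.46° = 2.5137 m.
Layer 4: sin θ = 3102·sin 4.4°/519 = 0.4585, θ = 27.29°; offset = 17.5·tan 27.29° = 9.0297 m.
Σ offsets = 16.1769 m.

16.18 m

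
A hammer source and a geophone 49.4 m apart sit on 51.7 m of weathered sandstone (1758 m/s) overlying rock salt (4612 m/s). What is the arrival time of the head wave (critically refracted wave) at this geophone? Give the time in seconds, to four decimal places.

0.0651 s

t = x/V₂ + 2h·√(V₂²−V₁²)/(V₁V₂).
√(V₂²−V₁²) = √(4612²−1758²) = 4263.8 m/s; delay term = 2·51.7·4263.8/(1758·4612) = 0.05438 s.
t = 49.4/4612 + 0.05438 = 0.06509 s.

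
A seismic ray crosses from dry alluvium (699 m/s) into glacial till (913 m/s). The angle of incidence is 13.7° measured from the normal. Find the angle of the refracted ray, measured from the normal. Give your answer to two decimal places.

18.02°

sin θ₁/V₁ = sin θ₂/V₂ ⇒ sin θ₂ = 913·sin 13.7°/699 = 913·0.2368/699 = 0.3093.
θ₂ = arcsin 0.3093 = 18.02° from the normal.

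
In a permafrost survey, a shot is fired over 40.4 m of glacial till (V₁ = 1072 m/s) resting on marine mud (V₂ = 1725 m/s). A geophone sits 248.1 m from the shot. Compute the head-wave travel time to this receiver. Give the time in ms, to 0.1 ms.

202.9 ms

θ_c = arcsin(V₁/V₂) = arcsin(1072/1725) = 38.42°, cos θ_c = 0.7835.
Intercept time tᵢ = 2h cos θ_c / V₁ = 2·40.4·0.7835/1072 = 0.05905 s.
t = x/V₂ + tᵢ = 248.1/1725 + 0.05905 = 0.20288 s.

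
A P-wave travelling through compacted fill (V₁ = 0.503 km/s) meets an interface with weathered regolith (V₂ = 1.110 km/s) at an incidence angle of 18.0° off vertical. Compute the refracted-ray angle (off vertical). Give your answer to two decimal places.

sin θ₁/V₁ = sin θ₂/V₂ ⇒ sin θ₂ = 1.110·sin 18.0°/0.503 = 1.110·0.3090/0.503 = 0.6819.
θ₂ = sin⁻¹(0.6819) = 42.99° (from vertical).

42.99°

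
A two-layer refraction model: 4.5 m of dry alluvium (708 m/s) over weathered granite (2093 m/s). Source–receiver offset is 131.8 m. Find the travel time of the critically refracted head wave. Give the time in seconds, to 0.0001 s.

0.0749 s

θ_c = arcsin(V₁/V₂) = arcsin(708/2093) = 19.77°, cos θ_c = 0.9410.
Intercept time tᵢ = 2h cos θ_c / V₁ = 2·4.5·0.9410/708 = 0.01196 s.
t = x/V₂ + tᵢ = 131.8/2093 + 0.01196 = 0.07493 s.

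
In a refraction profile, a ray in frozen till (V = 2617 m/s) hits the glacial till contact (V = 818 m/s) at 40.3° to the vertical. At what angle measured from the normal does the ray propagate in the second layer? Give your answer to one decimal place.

sin θ₁/V₁ = sin θ₂/V₂ ⇒ sin θ₂ = 818·sin 40.3°/2617 = 818·0.6468/2617 = 0.2022.
θ₂ = arcsin 0.2022 = 11.66° from the normal.

11.7°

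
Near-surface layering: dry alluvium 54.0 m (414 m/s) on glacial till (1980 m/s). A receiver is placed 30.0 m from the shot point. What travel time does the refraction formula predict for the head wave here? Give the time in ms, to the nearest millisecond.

θ_c = arcsin(V₁/V₂) = arcsin(414/1980) = 12.07°, cos θ_c = 0.9779.
Intercept time tᵢ = 2h cos θ_c / V₁ = 2·54.0·0.9779/414 = 0.25510 s.
t = x/V₂ + tᵢ = 30.0/1980 + 0.25510 = 0.27025 s.

270 ms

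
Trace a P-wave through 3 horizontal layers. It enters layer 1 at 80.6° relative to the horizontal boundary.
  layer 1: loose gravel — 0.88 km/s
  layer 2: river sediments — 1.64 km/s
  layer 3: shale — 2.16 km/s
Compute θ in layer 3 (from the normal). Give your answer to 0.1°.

23.6°

From the normal: θ₁ = 90° − 80.6° = 9.4°.
Ray parameter p = sin 9.4° / 0.88 = 1.8560e-01 s/km.
sin θ_3 = p·V_3 = 1.8560e-01 × 2.16 = 0.4009.
θ_3 = arcsin 0.4009 = 23.63°.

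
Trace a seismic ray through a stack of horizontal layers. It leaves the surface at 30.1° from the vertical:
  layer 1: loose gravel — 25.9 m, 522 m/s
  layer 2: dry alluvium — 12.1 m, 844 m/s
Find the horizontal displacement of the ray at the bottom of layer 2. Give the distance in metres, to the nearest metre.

Apply Snell's law at each interface; in layer i the horizontal offset is hᵢ·tan θᵢ.
Layer 1: θ = 30.10°; offset = 25.9·tan 30.10° = 15.014 m.
Layer 2: sin θ = 844·sin 30.1°/522 = 0.8109, θ = 54.18°; offset = 12.1·tan 54.18° = 16.765 m.
Summing the layer offsets gives 31.779 m.

32 m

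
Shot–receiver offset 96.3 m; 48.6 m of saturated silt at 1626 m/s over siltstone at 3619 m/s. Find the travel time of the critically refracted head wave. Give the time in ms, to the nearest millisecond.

80 ms

θ_c = arcsin(V₁/V₂) = arcsin(1626/3619) = 26.70°, cos θ_c = 0.8934.
Intercept time tᵢ = 2h cos θ_c / V₁ = 2·48.6·0.8934/1626 = 0.05341 s.
t = x/V₂ + tᵢ = 96.3/3619 + 0.05341 = 0.08001 s.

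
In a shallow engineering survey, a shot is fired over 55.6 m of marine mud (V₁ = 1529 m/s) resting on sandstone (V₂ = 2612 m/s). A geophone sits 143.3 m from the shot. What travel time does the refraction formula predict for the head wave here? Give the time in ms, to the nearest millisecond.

θ_c = arcsin(V₁/V₂) = arcsin(1529/2612) = 35.83°, cos θ_c = 0.8108.
Intercept time tᵢ = 2h cos θ_c / V₁ = 2·55.6·0.8108/1529 = 0.05896 s.
t = x/V₂ + tᵢ = 143.3/2612 + 0.05896 = 0.11383 s.

114 ms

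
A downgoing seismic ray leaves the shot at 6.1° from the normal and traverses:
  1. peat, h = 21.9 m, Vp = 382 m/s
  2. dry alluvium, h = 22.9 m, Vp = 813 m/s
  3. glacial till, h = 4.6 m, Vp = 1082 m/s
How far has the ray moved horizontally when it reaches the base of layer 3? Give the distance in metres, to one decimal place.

Apply Snell's law at each interface; in layer i the horizontal offset is hᵢ·tan θᵢ.
Layer 1: θ = 6.10°; offset = 21.9·tan 6.10° = 2.340 m.
Layer 2: sin θ = 813·sin 6.1°/382 = 0.2262, θ = 13.07°; offset = 22.9·tan 13.07° = 5.317 m.
Layer 3: sin θ = 1082·sin 6.1°/382 = 0.3010, θ = 17.52°; offset = 4.6·tan 17.52° = 1.452 m.
Total horizontal offset = 9.109 m.

9.1 m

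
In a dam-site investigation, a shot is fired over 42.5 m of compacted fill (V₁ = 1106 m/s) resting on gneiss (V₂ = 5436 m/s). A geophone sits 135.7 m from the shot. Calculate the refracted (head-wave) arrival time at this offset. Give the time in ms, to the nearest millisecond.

t = x/V₂ + 2h·√(V₂²−V₁²)/(V₁V₂).
√(V₂²−V₁²) = √(5436²−1106²) = 5322.3 m/s; delay term = 2·42.5·5322.3/(1106·5436) = 0.07525 s.
t = 135.7/5436 + 0.07525 = 0.10021 s.

100 ms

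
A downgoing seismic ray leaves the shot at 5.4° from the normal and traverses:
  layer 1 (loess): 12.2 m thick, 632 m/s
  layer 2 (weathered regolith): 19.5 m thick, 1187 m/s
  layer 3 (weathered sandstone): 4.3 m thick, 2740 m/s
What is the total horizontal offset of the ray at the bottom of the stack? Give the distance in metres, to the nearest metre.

Ray parameter p = sin 5.4° / 632 m/s = 1.4891e-04 s/m.
Layer 1: θ = 5.40°; offset = 12.2·tan 5.40° = 1.153 m.
Layer 2: sin θ = p·1187 = 0.1768 → θ = 10.18°; offset = 19.5·tan 10.18° = 3.502 m.
Layer 3: sin θ = p·2740 = 0.4080 → θ = 24.08°; offset = 4.3·tan 24.08° = 1.922 m.
Summing the layer offsets gives 6.577 m.

7 m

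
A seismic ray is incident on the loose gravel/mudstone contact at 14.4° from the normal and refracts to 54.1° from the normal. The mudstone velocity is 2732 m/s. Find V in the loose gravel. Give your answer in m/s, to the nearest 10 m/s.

Snell's law: sin 14.4°/V₁ = sin 54.1°/V₂.
V₁ = V₂·sin 14.4°/sin 54.1° = 2732 × 0.3070 = 838.75 m/s.

840 m/s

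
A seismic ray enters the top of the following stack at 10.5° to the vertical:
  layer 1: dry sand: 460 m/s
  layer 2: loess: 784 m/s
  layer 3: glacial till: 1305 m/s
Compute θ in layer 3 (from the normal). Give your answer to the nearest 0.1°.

Snell's law across each interface conserves sin θ / V, so sin θ_3 = V_3·sin θ₁/V₁.
sin θ_3 = 1305 × sin 10.5° / 460 = 0.5170.
θ_3 = 31.13° from the vertical.

31.1°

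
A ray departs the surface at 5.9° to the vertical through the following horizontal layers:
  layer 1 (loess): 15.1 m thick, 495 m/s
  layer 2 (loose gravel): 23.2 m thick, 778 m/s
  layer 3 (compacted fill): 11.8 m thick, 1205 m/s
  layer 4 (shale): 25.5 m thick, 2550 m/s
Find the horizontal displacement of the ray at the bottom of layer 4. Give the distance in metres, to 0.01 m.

Ray parameter p = sin 5.9° / 495 m/s = 2.0766e-04 s/m.
Layer 1: θ = 5.90°; offset = 15.1·tan 5.90° = 1.5604 m.
Layer 2: sin θ = p·778 = 0.1616 → θ = 9.30°; offset = 23.2·tan 9.30° = 3.7981 m.
Layer 3: sin θ = p·1205 = 0.2502 → θ = 14.49°; offset = 11.8·tan 14.49° = 3.0498 m.
Layer 4: sin θ = p·2550 = 0.5295 → θ = 31.97°; offset = 25.5·tan 31.97° = 15.9182 m.
Total horizontal offset = 24.3265 m.

24.33 m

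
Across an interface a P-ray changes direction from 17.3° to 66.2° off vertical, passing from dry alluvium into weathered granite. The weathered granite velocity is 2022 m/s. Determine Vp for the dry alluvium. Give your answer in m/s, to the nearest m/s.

657 m/s

Snell's law: sin 17.3°/V₁ = sin 66.2°/V₂.
V₁ = V₂·sin 17.3°/sin 66.2° = 2022 × 0.3250 = 657.18 m/s.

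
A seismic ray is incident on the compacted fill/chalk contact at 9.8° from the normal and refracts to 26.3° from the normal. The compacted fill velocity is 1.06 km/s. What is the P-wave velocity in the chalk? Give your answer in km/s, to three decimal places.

Snell's law: sin 9.8°/V₁ = sin 26.3°/V₂.
V₂ = V₁·sin 26.3°/sin 9.8° = 1.06 × 2.6031 = 2.759 km/s.

2.759 km/s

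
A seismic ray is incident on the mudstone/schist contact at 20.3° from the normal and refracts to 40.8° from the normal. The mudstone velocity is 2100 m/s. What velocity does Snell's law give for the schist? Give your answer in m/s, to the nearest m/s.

sin 20.3° = 0.3469; sin 40.8° = 0.6534.
V₂ = V₁·(sin θ₂/sin θ₁) = 2100·(0.6534/0.3469) = 3955.15 m/s.

3955 m/s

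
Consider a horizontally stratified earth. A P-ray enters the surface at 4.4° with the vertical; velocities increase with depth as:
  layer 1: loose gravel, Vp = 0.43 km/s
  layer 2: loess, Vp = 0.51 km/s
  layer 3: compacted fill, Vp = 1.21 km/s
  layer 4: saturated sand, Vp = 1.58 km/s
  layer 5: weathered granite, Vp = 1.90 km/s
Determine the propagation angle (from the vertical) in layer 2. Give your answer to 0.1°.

5.2°

Ray parameter p = sin 4.4° / 0.43 = 1.7842e-01 s/km.
sin θ_2 = p·V_2 = 1.7842e-01 × 0.51 = 0.0910.
θ_2 = arcsin 0.0910 = 5.22°.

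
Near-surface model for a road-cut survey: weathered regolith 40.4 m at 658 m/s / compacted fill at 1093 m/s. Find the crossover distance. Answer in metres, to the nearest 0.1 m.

162.1 m

θ_c = arcsin(658/1093) = 37.01°, so cos θ_c = 0.7985 and tᵢ = 2h cos θ_c/V₁ = 0.0981 s.
At crossover x/V₁ = x/V₂ + tᵢ ⇒ x = tᵢ/(1/V₁ − 1/V₂) = 0.09805/(1.5198e-03 − 9.1491e-04) = 162.11 m.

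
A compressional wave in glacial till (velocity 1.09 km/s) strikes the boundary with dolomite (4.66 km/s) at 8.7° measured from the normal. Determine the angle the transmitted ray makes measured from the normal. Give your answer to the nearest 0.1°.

sin θ₁/V₁ = sin θ₂/V₂ ⇒ sin θ₂ = 4.66·sin 8.7°/1.09 = 4.66·0.1513/1.09 = 0.6467.
θ₂ = arcsin 0.6467 = 40.29° from the normal.

40.3°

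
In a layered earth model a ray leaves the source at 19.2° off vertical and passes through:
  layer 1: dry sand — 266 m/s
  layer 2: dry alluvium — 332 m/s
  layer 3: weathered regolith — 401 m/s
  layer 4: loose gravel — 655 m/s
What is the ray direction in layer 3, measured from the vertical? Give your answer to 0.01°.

29.72°

Ray parameter p = sin 19.2° / 266 = 1.2363e-03 s/m.
sin θ_3 = p·V_3 = 1.2363e-03 × 401 = 0.4958.
θ_3 = 29.72° from the vertical.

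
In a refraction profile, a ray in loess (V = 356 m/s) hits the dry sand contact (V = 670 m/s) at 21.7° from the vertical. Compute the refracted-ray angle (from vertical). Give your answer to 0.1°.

Snell's law: sin θ₂ = (V₂/V₁)·sin θ₁ = (670/356)·sin 21.7° = 0.6959.
θ₂ = arcsin 0.6959 = 44.10° from the normal.

44.1°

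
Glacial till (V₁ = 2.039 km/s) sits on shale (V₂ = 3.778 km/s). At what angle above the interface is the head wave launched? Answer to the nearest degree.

Critical incidence: sin θ_c = V₁/V₂ = 2.039/3.778 = 0.5397.
θ_c = arcsin 0.5397 = 32.66°.
Measured from the interface: 90° − 32.66° = 57.34°.

57°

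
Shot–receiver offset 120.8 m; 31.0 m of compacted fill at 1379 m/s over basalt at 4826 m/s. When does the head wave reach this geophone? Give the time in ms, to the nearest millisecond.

68 ms

t = x/V₂ + 2h·√(V₂²−V₁²)/(V₁V₂).
√(V₂²−V₁²) = √(4826²−1379²) = 4624.8 m/s; delay term = 2·31.0·4624.8/(1379·4826) = 0.04309 s.
t = 120.8/4826 + 0.04309 = 0.06812 s.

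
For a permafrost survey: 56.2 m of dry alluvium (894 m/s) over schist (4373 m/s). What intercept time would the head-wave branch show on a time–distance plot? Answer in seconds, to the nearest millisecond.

θ_c = arcsin(V₁/V₂) = arcsin(894/4373) = 11.80°; cos θ_c = 0.9789.
tᵢ = 2h·cos θ_c / V₁ = 2·56.2·0.9789 / 894 = 0.12307 s.

0.123 s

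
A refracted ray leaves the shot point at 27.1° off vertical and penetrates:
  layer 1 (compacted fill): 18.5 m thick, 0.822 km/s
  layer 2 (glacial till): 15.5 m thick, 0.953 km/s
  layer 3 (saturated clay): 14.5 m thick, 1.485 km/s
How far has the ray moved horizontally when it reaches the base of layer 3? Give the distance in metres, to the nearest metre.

p = sin θ₁/V₁ = sin 27.1°/0.822 = 5.5419e-01 s/km is conserved through the stack.
Layer 1: θ = 27.10°; offset = 18.5·tan 27.10° = 9.467 m.
Layer 2: sin θ = p·0.953 = 0.5281 → θ = 31.88°; offset = 15.5·tan 31.88° = 9.640 m.
Layer 3: sin θ = p·1.485 = 0.8230 → θ = 55.38°; offset = 14.5·tan 55.38° = 21.006 m.
Total horizontal offset = 40.113 m.

40 m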